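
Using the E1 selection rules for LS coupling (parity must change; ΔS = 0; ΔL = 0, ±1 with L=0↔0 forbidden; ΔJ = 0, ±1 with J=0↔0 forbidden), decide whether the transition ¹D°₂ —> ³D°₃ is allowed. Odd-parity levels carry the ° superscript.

ΔL = 0, ±1 (not L=0↔0): L: 2 → 2, ΔL = +0 — ✓.
ΔS = 0: S: 0 → 1 — ✗.
Parity must change: odd → odd — ✗.
ΔJ = 0, ±1 (not J=0↔0): J: 2 → 3, ΔJ = +1 — ✓.
Rule(s) violated: parity, ΔS.

forbidden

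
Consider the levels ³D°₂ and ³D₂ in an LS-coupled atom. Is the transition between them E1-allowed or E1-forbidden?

Initial level: S=1, L=2, J=2, parity odd. Final level: S=1, L=2, J=2, parity even.
Parity must change: odd → even — satisfied.
ΔS = 0: S: 1 → 1 — satisfied.
ΔL = 0, ±1 (not L=0↔0): L: 2 → 2, ΔL = +0 — satisfied.
ΔJ = 0, ±1 (not J=0↔0): J: 2 → 2, ΔJ = +0 — satisfied.
All four E1 rules are satisfied.

allowed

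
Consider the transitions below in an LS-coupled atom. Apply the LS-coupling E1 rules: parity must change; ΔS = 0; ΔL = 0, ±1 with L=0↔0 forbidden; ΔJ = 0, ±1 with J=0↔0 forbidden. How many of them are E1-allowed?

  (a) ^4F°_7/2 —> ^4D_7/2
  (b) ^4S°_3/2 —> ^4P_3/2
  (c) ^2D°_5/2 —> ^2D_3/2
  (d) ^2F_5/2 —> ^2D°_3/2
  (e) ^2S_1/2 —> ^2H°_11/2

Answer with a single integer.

4

(a) allowed
(b) allowed
(c) allowed
(d) allowed
(e) forbidden (ΔL, ΔJ fail)
Total allowed: 4 of 5.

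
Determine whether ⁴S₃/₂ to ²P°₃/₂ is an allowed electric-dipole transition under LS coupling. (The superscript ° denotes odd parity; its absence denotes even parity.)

forbidden

Reading off the term symbols: S 3/2→1/2, L 0→1, J 3/2→3/2, parity even→odd.
Parity must change: even → odd — passes.
ΔS = 0: S: 3/2 → 1/2 — fails.
ΔL = 0, ±1 (not L=0↔0): L: 0 → 1, ΔL = +1 — passes.
ΔJ = 0, ±1 (not J=0↔0): J: 3/2 → 3/2, ΔJ = +0 — passes.
Rule(s) violated: ΔS.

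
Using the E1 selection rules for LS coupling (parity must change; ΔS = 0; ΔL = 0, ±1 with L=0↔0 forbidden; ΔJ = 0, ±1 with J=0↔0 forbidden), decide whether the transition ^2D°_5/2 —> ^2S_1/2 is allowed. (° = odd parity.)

Initial level: S=1/2, L=2, J=5/2, parity odd. Final level: S=1/2, L=0, J=1/2, parity even.
Parity must change: odd → even — ok.
ΔS = 0: S: 1/2 → 1/2 — ok.
ΔL = 0, ±1 (not L=0↔0): L: 2 → 0, ΔL = -2 — fails.
ΔJ = 0, ±1 (not J=0↔0): J: 5/2 → 1/2, ΔJ = -2 — fails.
Rule(s) violated: ΔL, ΔJ.

forbidden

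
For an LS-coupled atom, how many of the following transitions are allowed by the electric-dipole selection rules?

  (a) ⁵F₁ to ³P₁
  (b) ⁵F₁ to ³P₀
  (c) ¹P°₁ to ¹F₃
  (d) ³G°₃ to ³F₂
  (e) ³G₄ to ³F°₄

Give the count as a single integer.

(a) forbidden (parity, ΔS, ΔL fail)
(b) forbidden (parity, ΔS, ΔL fail)
(c) forbidden (ΔL, ΔJ fail)
(d) allowed
(e) allowed
Total allowed: 2 of 5.

2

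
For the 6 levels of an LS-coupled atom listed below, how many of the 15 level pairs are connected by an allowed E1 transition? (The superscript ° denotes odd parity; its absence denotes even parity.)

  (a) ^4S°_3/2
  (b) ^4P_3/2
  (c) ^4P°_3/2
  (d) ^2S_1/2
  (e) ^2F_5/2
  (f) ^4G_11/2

2

(a)–(b): allowed.
(a)–(c): forbidden (parity).
(a)–(d): forbidden (ΔS, ΔL).
(a)–(e): forbidden (ΔS, ΔL).
(a)–(f): forbidden (ΔL, ΔJ).
(b)–(c): allowed.
(b)–(d): forbidden (parity, ΔS).
(b)–(e): forbidden (parity, ΔS, ΔL).
(b)–(f): forbidden (parity, ΔL, ΔJ).
(c)–(d): forbidden (ΔS).
(c)–(e): forbidden (ΔS, ΔL).
(c)–(f): forbidden (ΔL, ΔJ).
(d)–(e): forbidden (parity, ΔL, ΔJ).
(d)–(f): forbidden (parity, ΔS, ΔL, ΔJ).
(e)–(f): forbidden (parity, ΔS, ΔJ).
Allowed pairs: 2 of 15.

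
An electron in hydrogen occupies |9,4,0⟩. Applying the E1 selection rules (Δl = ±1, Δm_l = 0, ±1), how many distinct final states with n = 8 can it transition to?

6

E1 requires Δl = ±1, so l_f ∈ {3, 5}; with 0 ≤ l_f ≤ n_f−1 = 7, the allowed l_f values are {3, 5}.
For l_f = 3: m_f ∈ {m_i−1, m_i, m_i+1} ∩ [−3, 3] = {-1, 0, 1} → 3 states.
For l_f = 5: m_f ∈ {m_i−1, m_i, m_i+1} ∩ [−5, 5] = {-1, 0, 1} → 3 states.
Total: 6.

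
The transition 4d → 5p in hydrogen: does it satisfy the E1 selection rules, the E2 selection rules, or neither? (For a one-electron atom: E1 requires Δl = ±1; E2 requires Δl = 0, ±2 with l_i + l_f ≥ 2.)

E1

Δl = 1 − 2 = -1; l_i + l_f = 3.
E1 (Δl = ±1): satisfied.
E2 (Δl = 0,±2, l_i+l_f ≥ 2): not satisfied.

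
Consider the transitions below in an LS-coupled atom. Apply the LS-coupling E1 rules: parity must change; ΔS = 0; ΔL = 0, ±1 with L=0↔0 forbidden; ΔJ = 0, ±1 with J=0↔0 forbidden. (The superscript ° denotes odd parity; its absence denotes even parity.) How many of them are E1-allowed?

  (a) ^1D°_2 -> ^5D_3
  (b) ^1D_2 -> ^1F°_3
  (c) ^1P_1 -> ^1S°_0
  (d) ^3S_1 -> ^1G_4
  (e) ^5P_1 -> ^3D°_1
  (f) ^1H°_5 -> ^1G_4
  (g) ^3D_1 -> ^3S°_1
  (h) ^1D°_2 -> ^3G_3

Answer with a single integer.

(a) forbidden (ΔS fails)
(b) allowed
(c) allowed
(d) forbidden (parity, ΔS, ΔL, ΔJ fail)
(e) forbidden (ΔS fails)
(f) allowed
(g) forbidden (ΔL fails)
(h) forbidden (ΔS, ΔL fail)
Total allowed: 3 of 8.

3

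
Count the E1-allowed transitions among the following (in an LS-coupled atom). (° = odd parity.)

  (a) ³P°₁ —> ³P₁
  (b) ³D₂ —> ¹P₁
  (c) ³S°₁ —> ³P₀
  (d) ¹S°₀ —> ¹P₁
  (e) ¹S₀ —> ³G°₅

3

(a) allowed
(b) forbidden (parity, ΔS fail)
(c) allowed
(d) allowed
(e) forbidden (ΔS, ΔL, ΔJ fail)
Total allowed: 3 of 5.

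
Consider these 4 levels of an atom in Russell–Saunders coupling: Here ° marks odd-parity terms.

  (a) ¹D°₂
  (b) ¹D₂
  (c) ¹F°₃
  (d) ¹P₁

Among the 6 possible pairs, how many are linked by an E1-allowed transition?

3

(a)–(b): allowed.
(a)–(c): forbidden (parity).
(a)–(d): allowed.
(b)–(c): allowed.
(b)–(d): forbidden (parity).
(c)–(d): forbidden (ΔL, ΔJ).
Allowed pairs: 3 of 6.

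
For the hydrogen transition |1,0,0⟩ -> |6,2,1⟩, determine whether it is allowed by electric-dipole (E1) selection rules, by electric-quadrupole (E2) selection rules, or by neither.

E2

Δl = 2 − 0 = +2; l_i + l_f = 2.
Δm_l = +1.
E1 (Δl = ±1, |Δm_l| ≤ 1): not satisfied.
E2 (Δl = 0,±2, l_i+l_f ≥ 2, |Δm_l| ≤ 2): satisfied.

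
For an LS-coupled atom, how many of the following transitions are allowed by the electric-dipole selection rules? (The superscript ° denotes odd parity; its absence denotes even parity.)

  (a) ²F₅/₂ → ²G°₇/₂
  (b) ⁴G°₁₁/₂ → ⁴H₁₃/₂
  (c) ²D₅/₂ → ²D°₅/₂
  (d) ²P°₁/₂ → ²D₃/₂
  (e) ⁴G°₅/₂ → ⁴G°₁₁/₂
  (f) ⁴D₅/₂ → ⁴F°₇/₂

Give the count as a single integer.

5

(a) allowed
(b) allowed
(c) allowed
(d) allowed
(e) forbidden (parity, ΔJ fail)
(f) allowed
Total allowed: 5 of 6.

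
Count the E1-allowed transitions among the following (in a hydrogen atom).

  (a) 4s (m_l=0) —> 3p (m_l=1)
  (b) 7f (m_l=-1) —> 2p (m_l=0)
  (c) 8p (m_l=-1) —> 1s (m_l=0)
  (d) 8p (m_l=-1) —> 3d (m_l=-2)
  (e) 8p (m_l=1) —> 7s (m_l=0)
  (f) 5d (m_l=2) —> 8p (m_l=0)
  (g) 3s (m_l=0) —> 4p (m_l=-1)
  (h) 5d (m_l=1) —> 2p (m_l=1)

6

(a) allowed
(b) forbidden — Δl = -2 (E1 requires Δl = ±1)
(c) allowed
(d) allowed
(e) allowed
(f) forbidden — Δm_l = -2 (E1 requires Δm_l = 0, ±1)
(g) allowed
(h) allowed
Total allowed: 6 of 8.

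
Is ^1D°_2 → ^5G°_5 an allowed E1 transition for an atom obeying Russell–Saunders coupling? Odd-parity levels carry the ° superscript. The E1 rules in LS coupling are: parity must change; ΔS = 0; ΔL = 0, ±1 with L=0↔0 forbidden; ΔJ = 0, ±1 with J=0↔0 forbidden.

Reading off the term symbols: S 0→2, L 2→4, J 2→5, parity odd→odd.
Parity must change: odd → odd — fails.
ΔS = 0: S: 0 → 2 — fails.
ΔL = 0, ±1 (not L=0↔0): L: 2 → 4, ΔL = +2 — fails.
ΔJ = 0, ±1 (not J=0↔0): J: 2 → 5, ΔJ = +3 — fails.
Rule(s) violated: parity, ΔS, ΔL, ΔJ.

forbidden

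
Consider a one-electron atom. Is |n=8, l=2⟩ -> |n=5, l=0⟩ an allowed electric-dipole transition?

l: 2 → 0 (Δl = -2). Δl = ±1 fails.
The transition is electric-dipole forbidden.

forbidden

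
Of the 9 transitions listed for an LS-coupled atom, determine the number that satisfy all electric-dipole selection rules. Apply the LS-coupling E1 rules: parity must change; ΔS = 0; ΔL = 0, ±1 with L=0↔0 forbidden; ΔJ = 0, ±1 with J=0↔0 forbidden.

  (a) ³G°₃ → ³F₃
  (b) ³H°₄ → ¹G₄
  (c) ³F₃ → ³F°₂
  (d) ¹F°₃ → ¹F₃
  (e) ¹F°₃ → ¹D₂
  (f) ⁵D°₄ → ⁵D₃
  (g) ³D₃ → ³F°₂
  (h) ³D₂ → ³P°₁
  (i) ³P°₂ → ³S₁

8

(a) allowed
(b) forbidden (ΔS fails)
(c) allowed
(d) allowed
(e) allowed
(f) allowed
(g) allowed
(h) allowed
(i) allowed
Total allowed: 8 of 9.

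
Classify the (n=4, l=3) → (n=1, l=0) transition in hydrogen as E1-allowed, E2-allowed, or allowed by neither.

Δl = 0 − 3 = -3; l_i + l_f = 3.
E1 (Δl = ±1): not satisfied.
E2 (Δl = 0,±2, l_i+l_f ≥ 2): not satisfied.

neither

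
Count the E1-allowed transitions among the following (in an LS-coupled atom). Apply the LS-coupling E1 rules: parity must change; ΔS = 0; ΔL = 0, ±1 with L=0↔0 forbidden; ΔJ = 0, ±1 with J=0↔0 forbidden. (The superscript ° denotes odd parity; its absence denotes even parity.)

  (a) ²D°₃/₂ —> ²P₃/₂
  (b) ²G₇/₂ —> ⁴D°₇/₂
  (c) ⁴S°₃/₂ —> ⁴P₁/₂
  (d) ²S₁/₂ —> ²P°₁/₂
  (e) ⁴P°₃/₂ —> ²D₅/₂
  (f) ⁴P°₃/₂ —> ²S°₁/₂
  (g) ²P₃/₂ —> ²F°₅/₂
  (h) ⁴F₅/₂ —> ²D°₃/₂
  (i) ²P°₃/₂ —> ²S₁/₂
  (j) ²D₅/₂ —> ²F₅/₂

(a) allowed
(b) forbidden (ΔS, ΔL fail)
(c) allowed
(d) allowed
(e) forbidden (ΔS fails)
(f) forbidden (parity, ΔS fail)
(g) forbidden (ΔL fails)
(h) forbidden (ΔS fails)
(i) allowed
(j) forbidden (parity fails)
Total allowed: 4 of 10.

4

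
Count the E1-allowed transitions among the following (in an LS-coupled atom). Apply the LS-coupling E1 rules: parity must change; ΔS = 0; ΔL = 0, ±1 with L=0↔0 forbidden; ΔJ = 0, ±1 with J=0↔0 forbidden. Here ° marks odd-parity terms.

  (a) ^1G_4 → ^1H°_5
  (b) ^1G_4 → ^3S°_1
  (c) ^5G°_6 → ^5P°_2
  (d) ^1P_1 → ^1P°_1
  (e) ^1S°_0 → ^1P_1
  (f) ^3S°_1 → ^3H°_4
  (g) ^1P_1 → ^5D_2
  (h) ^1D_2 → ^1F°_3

(a) allowed
(b) forbidden (ΔS, ΔL, ΔJ fail)
(c) forbidden (parity, ΔL, ΔJ fail)
(d) allowed
(e) allowed
(f) forbidden (parity, ΔL, ΔJ fail)
(g) forbidden (parity, ΔS fail)
(h) allowed
Total allowed: 4 of 8.

4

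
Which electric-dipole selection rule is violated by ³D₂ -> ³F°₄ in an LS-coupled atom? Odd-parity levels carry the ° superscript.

Reading off the term symbols: S 1→1, L 2→3, J 2→4, parity even→odd.
ΔS = 0: S: 1 → 1 — passes.
ΔL = 0, ±1 (not L=0↔0): L: 2 → 3, ΔL = +1 — passes.
Parity must change: even → odd — passes.
ΔJ = 0, ±1 (not J=0↔0): J: 2 → 4, ΔJ = +2 — fails.

the ΔJ = 0, ±1 rule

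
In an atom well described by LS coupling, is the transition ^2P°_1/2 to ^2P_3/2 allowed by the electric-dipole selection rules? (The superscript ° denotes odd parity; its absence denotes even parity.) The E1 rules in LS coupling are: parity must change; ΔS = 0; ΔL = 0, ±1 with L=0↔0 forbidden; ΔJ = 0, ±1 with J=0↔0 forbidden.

allowed

Parity must change: odd → even — ✓.
ΔL = 0, ±1 (not L=0↔0): L: 1 → 1, ΔL = +0 — ✓.
ΔJ = 0, ±1 (not J=0↔0): J: 1/2 → 3/2, ΔJ = +1 — ✓.
ΔS = 0: S: 1/2 → 1/2 — ✓.
All four E1 rules are satisfied.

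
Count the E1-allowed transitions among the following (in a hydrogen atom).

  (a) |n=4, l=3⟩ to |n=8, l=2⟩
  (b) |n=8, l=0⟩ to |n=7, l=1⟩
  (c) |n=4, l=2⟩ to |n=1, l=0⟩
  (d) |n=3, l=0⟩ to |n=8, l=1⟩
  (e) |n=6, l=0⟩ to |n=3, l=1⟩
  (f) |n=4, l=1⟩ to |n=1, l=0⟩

5

(a) allowed
(b) allowed
(c) forbidden — Δl = -2 (E1 requires Δl = ±1)
(d) allowed
(e) allowed
(f) allowed
Total allowed: 5 of 6.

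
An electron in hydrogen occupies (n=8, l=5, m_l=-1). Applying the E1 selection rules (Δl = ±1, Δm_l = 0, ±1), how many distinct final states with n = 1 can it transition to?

E1 requires l_f ∈ {4, 6}, but neither lies in [0, 0], so no final state is reachable.
Total: 0.

0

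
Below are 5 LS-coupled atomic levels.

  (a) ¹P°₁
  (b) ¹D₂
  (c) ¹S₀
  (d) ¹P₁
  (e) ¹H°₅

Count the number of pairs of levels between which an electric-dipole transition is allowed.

3

(a)–(b): allowed.
(a)–(c): allowed.
(a)–(d): allowed.
(a)–(e): forbidden (parity, ΔL, ΔJ).
(b)–(c): forbidden (parity, ΔL, ΔJ).
(b)–(d): forbidden (parity).
(b)–(e): forbidden (ΔL, ΔJ).
(c)–(d): forbidden (parity).
(c)–(e): forbidden (ΔL, ΔJ).
(d)–(e): forbidden (ΔL, ΔJ).
Allowed pairs: 3 of 10.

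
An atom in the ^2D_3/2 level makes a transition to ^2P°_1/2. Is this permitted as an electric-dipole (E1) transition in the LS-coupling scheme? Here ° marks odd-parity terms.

Parity must change: even → odd — ✓.
ΔS = 0: S: 1/2 → 1/2 — ✓.
ΔL = 0, ±1 (not L=0↔0): L: 2 → 1, ΔL = -1 — ✓.
ΔJ = 0, ±1 (not J=0↔0): J: 3/2 → 1/2, ΔJ = -1 — ✓.
All four E1 rules are satisfied.

allowed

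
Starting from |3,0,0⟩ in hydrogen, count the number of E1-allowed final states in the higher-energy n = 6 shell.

3

E1 requires Δl = ±1, so l_f ∈ {-1, 1}; with 0 ≤ l_f ≤ n_f−1 = 5, the allowed l_f values are {1}.
For l_f = 1: m_f ∈ {m_i−1, m_i, m_i+1} ∩ [−1, 1] = {-1, 0, 1} → 3 states.
Total: 3.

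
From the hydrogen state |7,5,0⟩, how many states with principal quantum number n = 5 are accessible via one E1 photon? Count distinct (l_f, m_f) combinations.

E1 requires Δl = ±1, so l_f ∈ {4, 6}; with 0 ≤ l_f ≤ n_f−1 = 4, the allowed l_f values are {4}.
For l_f = 4: m_f ∈ {m_i−1, m_i, m_i+1} ∩ [−4, 4] = {-1, 0, 1} → 3 states.
Total: 3.

3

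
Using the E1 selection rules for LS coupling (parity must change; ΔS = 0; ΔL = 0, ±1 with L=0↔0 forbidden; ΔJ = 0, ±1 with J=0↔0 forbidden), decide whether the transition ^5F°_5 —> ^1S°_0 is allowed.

Parity must change: odd → odd — ✗.
ΔS = 0: S: 2 → 0 — ✗.
ΔL = 0, ±1 (not L=0↔0): L: 3 → 0, ΔL = -3 — ✗.
ΔJ = 0, ±1 (not J=0↔0): J: 5 → 0, ΔJ = -5 — ✗.
Rule(s) violated: parity, ΔS, ΔL, ΔJ.

forbidden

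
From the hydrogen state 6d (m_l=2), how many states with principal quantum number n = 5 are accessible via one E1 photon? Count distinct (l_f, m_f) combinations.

4

E1 requires Δl = ±1, so l_f ∈ {1, 3}; with 0 ≤ l_f ≤ n_f−1 = 4, the allowed l_f values are {1, 3}.
For l_f = 1: m_f ∈ {m_i−1, m_i, m_i+1} ∩ [−1, 1] = {1} → 1 state.
For l_f = 3: m_f ∈ {m_i−1, m_i, m_i+1} ∩ [−3, 3] = {1, 2, 3} → 3 states.
Total: 4.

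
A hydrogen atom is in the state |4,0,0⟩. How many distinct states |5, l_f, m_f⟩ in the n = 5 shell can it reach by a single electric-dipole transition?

E1 requires Δl = ±1, so l_f ∈ {-1, 1}; with 0 ≤ l_f ≤ n_f−1 = 4, the allowed l_f values are {1}.
For l_f = 1: m_f ∈ {m_i−1, m_i, m_i+1} ∩ [−1, 1] = {-1, 0, 1} → 3 states.
Total: 3.

3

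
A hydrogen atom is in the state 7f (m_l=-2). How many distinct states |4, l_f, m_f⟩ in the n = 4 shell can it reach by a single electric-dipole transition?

2

E1 requires Δl = ±1, so l_f ∈ {2, 4}; with 0 ≤ l_f ≤ n_f−1 = 3, the allowed l_f values are {2}.
For l_f = 2: m_f ∈ {m_i−1, m_i, m_i+1} ∩ [−2, 2] = {-2, -1} → 2 states.
Total: 2.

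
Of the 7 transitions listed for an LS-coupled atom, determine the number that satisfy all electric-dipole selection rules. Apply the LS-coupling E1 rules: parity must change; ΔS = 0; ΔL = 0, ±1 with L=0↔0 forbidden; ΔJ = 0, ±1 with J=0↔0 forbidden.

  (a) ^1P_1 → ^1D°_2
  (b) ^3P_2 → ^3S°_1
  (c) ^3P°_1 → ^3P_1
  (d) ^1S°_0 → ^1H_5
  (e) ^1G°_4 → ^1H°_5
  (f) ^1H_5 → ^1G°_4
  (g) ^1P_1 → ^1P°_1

5

(a) allowed
(b) allowed
(c) allowed
(d) forbidden (ΔL, ΔJ fail)
(e) forbidden (parity fails)
(f) allowed
(g) allowed
Total allowed: 5 of 7.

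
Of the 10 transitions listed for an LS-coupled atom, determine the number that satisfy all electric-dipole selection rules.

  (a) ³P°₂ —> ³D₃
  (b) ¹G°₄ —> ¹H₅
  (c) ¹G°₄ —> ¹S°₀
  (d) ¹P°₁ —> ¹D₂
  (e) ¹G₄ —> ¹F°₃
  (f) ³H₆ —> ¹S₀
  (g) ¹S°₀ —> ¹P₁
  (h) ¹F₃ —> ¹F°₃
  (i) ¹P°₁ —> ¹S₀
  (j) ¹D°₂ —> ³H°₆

7

(a) allowed
(b) allowed
(c) forbidden (parity, ΔL, ΔJ fail)
(d) allowed
(e) allowed
(f) forbidden (parity, ΔS, ΔL, ΔJ fail)
(g) allowed
(h) allowed
(i) allowed
(j) forbidden (parity, ΔS, ΔL, ΔJ fail)
Total allowed: 7 of 10.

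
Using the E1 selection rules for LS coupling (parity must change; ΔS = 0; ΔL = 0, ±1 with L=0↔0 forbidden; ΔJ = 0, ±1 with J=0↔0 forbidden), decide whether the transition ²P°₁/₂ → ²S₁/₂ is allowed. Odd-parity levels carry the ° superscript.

ΔS = 0: S: 1/2 → 1/2 — ok.
ΔJ = 0, ±1 (not J=0↔0): J: 1/2 → 1/2, ΔJ = +0 — ok.
Parity must change: odd → even — ok.
ΔL = 0, ±1 (not L=0↔0): L: 1 → 0, ΔL = -1 — ok.
All four E1 rules are satisfied.

allowed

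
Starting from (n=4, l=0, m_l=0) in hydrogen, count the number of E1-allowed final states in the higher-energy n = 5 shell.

3

E1 requires Δl = ±1, so l_f ∈ {-1, 1}; with 0 ≤ l_f ≤ n_f−1 = 4, the allowed l_f values are {1}.
For l_f = 1: m_f ∈ {m_i−1, m_i, m_i+1} ∩ [−1, 1] = {-1, 0, 1} → 3 states.
Total: 3.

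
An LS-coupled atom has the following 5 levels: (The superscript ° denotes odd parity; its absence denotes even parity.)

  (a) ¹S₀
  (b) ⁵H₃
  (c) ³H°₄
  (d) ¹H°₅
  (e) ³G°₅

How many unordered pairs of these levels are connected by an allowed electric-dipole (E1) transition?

0

(a)–(b): forbidden (parity, ΔS, ΔL, ΔJ).
(a)–(c): forbidden (ΔS, ΔL, ΔJ).
(a)–(d): forbidden (ΔL, ΔJ).
(a)–(e): forbidden (ΔS, ΔL, ΔJ).
(b)–(c): forbidden (ΔS).
(b)–(d): forbidden (ΔS, ΔJ).
(b)–(e): forbidden (ΔS, ΔJ).
(c)–(d): forbidden (parity, ΔS).
(c)–(e): forbidden (parity).
(d)–(e): forbidden (parity, ΔS).
Allowed pairs: 0 of 10.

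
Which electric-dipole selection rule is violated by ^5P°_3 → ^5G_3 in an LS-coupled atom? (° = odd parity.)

the ΔL = 0, ±1 rule

Reading off the term symbols: S 2→2, L 1→4, J 3→3, parity odd→even.
ΔJ = 0, ±1 (not J=0↔0): J: 3 → 3, ΔJ = +0 — ✓.
ΔL = 0, ±1 (not L=0↔0): L: 1 → 4, ΔL = +3 — ✗.
ΔS = 0: S: 2 → 2 — ✓.
Parity must change: odd → even — ✓.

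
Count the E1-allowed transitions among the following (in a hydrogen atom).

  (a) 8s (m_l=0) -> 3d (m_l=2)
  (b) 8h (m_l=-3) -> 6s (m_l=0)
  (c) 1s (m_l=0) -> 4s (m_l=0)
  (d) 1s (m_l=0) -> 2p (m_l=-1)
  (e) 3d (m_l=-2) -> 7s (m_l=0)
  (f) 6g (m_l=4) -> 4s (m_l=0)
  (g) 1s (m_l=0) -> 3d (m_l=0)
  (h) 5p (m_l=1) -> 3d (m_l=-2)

(a) forbidden — Δl = +2 (E1 requires Δl = ±1); Δm_l = +2 (E1 requires Δm_l = 0, ±1)
(b) forbidden — Δl = -5 (E1 requires Δl = ±1); Δm_l = +3 (E1 requires Δm_l = 0, ±1)
(c) forbidden — Δl = +0 (E1 requires Δl = ±1)
(d) allowed
(e) forbidden — Δl = -2 (E1 requires Δl = ±1); Δm_l = +2 (E1 requires Δm_l = 0, ±1)
(f) forbidden — Δl = -4 (E1 requires Δl = ±1); Δm_l = -4 (E1 requires Δm_l = 0, ±1)
(g) forbidden — Δl = +2 (E1 requires Δl = ±1)
(h) forbidden — Δm_l = -3 (E1 requires Δm_l = 0, ±1)
Total allowed: 1 of 8.

1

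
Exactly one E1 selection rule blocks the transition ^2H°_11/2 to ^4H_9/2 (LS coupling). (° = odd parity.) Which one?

the ΔS = 0 rule

Parity must change: odd → even — ok.
ΔS = 0: S: 1/2 → 3/2 — fails.
ΔL = 0, ±1 (not L=0↔0): L: 5 → 5, ΔL = +0 — ok.
ΔJ = 0, ±1 (not J=0↔0): J: 11/2 → 9/2, ΔJ = -1 — ok.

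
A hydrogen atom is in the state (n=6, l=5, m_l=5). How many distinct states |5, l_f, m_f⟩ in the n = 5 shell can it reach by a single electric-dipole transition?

1

E1 requires Δl = ±1, so l_f ∈ {4, 6}; with 0 ≤ l_f ≤ n_f−1 = 4, the allowed l_f values are {4}.
For l_f = 4: m_f ∈ {m_i−1, m_i, m_i+1} ∩ [−4, 4] = {4} → 1 state.
Total: 1.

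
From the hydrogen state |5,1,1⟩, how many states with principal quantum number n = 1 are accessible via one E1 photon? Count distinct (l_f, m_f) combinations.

1

E1 requires Δl = ±1, so l_f ∈ {0, 2}; with 0 ≤ l_f ≤ n_f−1 = 0, the allowed l_f values are {0}.
For l_f = 0: m_f ∈ {m_i−1, m_i, m_i+1} ∩ [−0, 0] = {0} → 1 state.
Total: 1.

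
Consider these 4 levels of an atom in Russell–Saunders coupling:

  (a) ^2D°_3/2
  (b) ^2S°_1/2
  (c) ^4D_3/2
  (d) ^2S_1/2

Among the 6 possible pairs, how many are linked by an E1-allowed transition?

(a)–(b): forbidden (parity, ΔL).
(a)–(c): forbidden (ΔS).
(a)–(d): forbidden (ΔL).
(b)–(c): forbidden (ΔS, ΔL).
(b)–(d): forbidden (ΔL).
(c)–(d): forbidden (parity, ΔS, ΔL).
Allowed pairs: 0 of 6.

0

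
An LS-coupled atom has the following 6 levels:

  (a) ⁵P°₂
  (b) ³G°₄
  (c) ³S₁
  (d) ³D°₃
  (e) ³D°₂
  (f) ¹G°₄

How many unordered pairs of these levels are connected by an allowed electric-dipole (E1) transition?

0

(a)–(b): forbidden (parity, ΔS, ΔL, ΔJ).
(a)–(c): forbidden (ΔS).
(a)–(d): forbidden (parity, ΔS).
(a)–(e): forbidden (parity, ΔS).
(a)–(f): forbidden (parity, ΔS, ΔL, ΔJ).
(b)–(c): forbidden (ΔL, ΔJ).
(b)–(d): forbidden (parity, ΔL).
(b)–(e): forbidden (parity, ΔL, ΔJ).
(b)–(f): forbidden (parity, ΔS).
(c)–(d): forbidden (ΔL, ΔJ).
(c)–(e): forbidden (ΔL).
(c)–(f): forbidden (ΔS, ΔL, ΔJ).
(d)–(e): forbidden (parity).
(d)–(f): forbidden (parity, ΔS, ΔL).
(e)–(f): forbidden (parity, ΔS, ΔL, ΔJ).
Allowed pairs: 0 of 15.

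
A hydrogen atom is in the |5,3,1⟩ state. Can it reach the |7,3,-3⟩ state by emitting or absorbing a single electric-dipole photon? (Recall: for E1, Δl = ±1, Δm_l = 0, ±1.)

Δl = 3 − 3 = +0; the E1 rule Δl = ±1 is ✗.
m_l: 1 → -3 (Δm_l = -4). |Δm_l| ≤ 1 ✗.
The transition is electric-dipole forbidden.

forbidden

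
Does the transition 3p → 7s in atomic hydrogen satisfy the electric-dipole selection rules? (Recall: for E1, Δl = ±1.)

allowed

Initial l = 1, final l = 0, so Δl = -1. E1 requires Δl = ±1: ✓.
All E1 selection rules are satisfied.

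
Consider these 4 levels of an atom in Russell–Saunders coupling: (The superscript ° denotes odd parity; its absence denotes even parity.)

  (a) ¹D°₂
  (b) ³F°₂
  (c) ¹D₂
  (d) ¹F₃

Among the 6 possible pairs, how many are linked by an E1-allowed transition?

(a)–(b): forbidden (parity, ΔS).
(a)–(c): allowed.
(a)–(d): allowed.
(b)–(c): forbidden (ΔS).
(b)–(d): forbidden (ΔS).
(c)–(d): forbidden (parity).
Allowed pairs: 2 of 6.

2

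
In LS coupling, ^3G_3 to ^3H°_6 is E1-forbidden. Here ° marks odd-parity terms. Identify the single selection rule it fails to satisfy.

the ΔJ = 0, ±1 rule

Parity must change: even → odd — satisfied.
ΔS = 0: S: 1 → 1 — satisfied.
ΔL = 0, ±1 (not L=0↔0): L: 4 → 5, ΔL = +1 — satisfied.
ΔJ = 0, ±1 (not J=0↔0): J: 3 → 6, ΔJ = +3 — violated.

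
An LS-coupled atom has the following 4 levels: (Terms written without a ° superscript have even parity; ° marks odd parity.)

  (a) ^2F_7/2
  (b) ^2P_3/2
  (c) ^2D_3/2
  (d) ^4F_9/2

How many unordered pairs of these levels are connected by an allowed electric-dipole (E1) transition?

(a)–(b): forbidden (parity, ΔL, ΔJ).
(a)–(c): forbidden (parity, ΔJ).
(a)–(d): forbidden (parity, ΔS).
(b)–(c): forbidden (parity).
(b)–(d): forbidden (parity, ΔS, ΔL, ΔJ).
(c)–(d): forbidden (parity, ΔS, ΔJ).
Allowed pairs: 0 of 6.

0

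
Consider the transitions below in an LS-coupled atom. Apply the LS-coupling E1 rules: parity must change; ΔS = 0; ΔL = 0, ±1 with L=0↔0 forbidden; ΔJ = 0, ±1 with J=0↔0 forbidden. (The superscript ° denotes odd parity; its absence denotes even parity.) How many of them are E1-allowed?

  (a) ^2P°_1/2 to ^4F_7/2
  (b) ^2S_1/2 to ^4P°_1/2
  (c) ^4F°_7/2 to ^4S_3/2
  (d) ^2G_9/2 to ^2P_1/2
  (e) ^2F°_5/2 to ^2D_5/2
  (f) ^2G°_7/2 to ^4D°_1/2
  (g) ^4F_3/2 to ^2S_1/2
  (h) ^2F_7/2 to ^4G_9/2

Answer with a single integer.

(a) forbidden (ΔS, ΔL, ΔJ fail)
(b) forbidden (ΔS fails)
(c) forbidden (ΔL, ΔJ fail)
(d) forbidden (parity, ΔL, ΔJ fail)
(e) allowed
(f) forbidden (parity, ΔS, ΔL, ΔJ fail)
(g) forbidden (parity, ΔS, ΔL fail)
(h) forbidden (parity, ΔS fail)
Total allowed: 1 of 8.

1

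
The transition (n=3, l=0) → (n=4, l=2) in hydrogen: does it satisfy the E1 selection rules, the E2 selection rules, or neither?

E2

Δl = 2 − 0 = +2; l_i + l_f = 2.
E1 (Δl = ±1): not satisfied.
E2 (Δl = 0,±2, l_i+l_f ≥ 2): satisfied.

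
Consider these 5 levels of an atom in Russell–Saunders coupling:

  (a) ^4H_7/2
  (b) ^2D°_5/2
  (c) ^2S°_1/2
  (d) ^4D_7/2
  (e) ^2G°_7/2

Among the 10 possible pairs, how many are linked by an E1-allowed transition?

0

(a)–(b): forbidden (ΔS, ΔL).
(a)–(c): forbidden (ΔS, ΔL, ΔJ).
(a)–(d): forbidden (parity, ΔL).
(a)–(e): forbidden (ΔS).
(b)–(c): forbidden (parity, ΔL, ΔJ).
(b)–(d): forbidden (ΔS).
(b)–(e): forbidden (parity, ΔL).
(c)–(d): forbidden (ΔS, ΔL, ΔJ).
(c)–(e): forbidden (parity, ΔL, ΔJ).
(d)–(e): forbidden (ΔS, ΔL).
Allowed pairs: 0 of 10.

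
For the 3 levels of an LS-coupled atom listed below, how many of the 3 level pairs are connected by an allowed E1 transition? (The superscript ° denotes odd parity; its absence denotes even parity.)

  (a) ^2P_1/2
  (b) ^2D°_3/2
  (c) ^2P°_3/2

2

(a)–(b): allowed.
(a)–(c): allowed.
(b)–(c): forbidden (parity).
Allowed pairs: 2 of 3.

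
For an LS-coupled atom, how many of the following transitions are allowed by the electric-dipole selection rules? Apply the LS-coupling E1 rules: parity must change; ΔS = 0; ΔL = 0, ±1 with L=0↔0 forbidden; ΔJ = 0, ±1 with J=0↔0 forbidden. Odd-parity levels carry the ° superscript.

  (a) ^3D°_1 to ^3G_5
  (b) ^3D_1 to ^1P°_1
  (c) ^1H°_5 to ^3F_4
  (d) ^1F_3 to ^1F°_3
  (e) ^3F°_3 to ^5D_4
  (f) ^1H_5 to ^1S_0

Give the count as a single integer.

1

(a) forbidden (ΔL, ΔJ fail)
(b) forbidden (ΔS fails)
(c) forbidden (ΔS, ΔL fail)
(d) allowed
(e) forbidden (ΔS fails)
(f) forbidden (parity, ΔL, ΔJ fail)
Total allowed: 1 of 6.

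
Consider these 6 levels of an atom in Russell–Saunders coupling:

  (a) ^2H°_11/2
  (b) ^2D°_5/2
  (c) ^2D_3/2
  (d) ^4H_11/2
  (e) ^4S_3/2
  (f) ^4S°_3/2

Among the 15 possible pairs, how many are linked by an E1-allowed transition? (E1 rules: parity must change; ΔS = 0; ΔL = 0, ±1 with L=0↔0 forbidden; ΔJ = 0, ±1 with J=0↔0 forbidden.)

1

(a)–(b): forbidden (parity, ΔL, ΔJ).
(a)–(c): forbidden (ΔL, ΔJ).
(a)–(d): forbidden (ΔS).
(a)–(e): forbidden (ΔS, ΔL, ΔJ).
(a)–(f): forbidden (parity, ΔS, ΔL, ΔJ).
(b)–(c): allowed.
(b)–(d): forbidden (ΔS, ΔL, ΔJ).
(b)–(e): forbidden (ΔS, ΔL).
(b)–(f): forbidden (parity, ΔS, ΔL).
(c)–(d): forbidden (parity, ΔS, ΔL, ΔJ).
(c)–(e): forbidden (parity, ΔS, ΔL).
(c)–(f): forbidden (ΔS, ΔL).
(d)–(e): forbidden (parity, ΔL, ΔJ).
(d)–(f): forbidden (ΔL, ΔJ).
(e)–(f): forbidden (ΔL).
Allowed pairs: 1 of 15.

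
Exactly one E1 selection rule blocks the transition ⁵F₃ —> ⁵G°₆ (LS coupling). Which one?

Reading off the term symbols: S 2→2, L 3→4, J 3→6, parity even→odd.
Parity must change: even → odd — ✓.
ΔS = 0: S: 2 → 2 — ✓.
ΔL = 0, ±1 (not L=0↔0): L: 3 → 4, ΔL = +1 — ✓.
ΔJ = 0, ±1 (not J=0↔0): J: 3 → 6, ΔJ = +3 — ✗.

the ΔJ = 0, ±1 rule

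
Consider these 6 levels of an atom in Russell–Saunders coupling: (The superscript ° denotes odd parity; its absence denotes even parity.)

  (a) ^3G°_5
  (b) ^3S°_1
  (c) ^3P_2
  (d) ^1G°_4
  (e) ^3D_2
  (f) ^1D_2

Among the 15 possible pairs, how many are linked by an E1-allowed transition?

(a)–(b): forbidden (parity, ΔL, ΔJ).
(a)–(c): forbidden (ΔL, ΔJ).
(a)–(d): forbidden (parity, ΔS).
(a)–(e): forbidden (ΔL, ΔJ).
(a)–(f): forbidden (ΔS, ΔL, ΔJ).
(b)–(c): allowed.
(b)–(d): forbidden (parity, ΔS, ΔL, ΔJ).
(b)–(e): forbidden (ΔL).
(b)–(f): forbidden (ΔS, ΔL).
(c)–(d): forbidden (ΔS, ΔL, ΔJ).
(c)–(e): forbidden (parity).
(c)–(f): forbidden (parity, ΔS).
(d)–(e): forbidden (ΔS, ΔL, ΔJ).
(d)–(f): forbidden (ΔL, ΔJ).
(e)–(f): forbidden (parity, ΔS).
Allowed pairs: 1 of 15.

1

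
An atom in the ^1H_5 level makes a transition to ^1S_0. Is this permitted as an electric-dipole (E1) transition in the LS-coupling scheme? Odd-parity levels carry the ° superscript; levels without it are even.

forbidden

Initial level: S=0, L=5, J=5, parity even. Final level: S=0, L=0, J=0, parity even.
Parity must change: even → even — fails.
ΔS = 0: S: 0 → 0 — passes.
ΔL = 0, ±1 (not L=0↔0): L: 5 → 0, ΔL = -5 — fails.
ΔJ = 0, ±1 (not J=0↔0): J: 5 → 0, ΔJ = -5 — fails.
Rule(s) violated: parity, ΔL, ΔJ.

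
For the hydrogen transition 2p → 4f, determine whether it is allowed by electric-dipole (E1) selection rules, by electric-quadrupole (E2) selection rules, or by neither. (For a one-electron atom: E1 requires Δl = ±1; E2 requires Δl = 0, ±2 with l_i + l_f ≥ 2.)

Δl = 3 − 1 = +2; l_i + l_f = 4.
E1 (Δl = ±1): not satisfied.
E2 (Δl = 0,±2, l_i+l_f ≥ 2): satisfied.

E2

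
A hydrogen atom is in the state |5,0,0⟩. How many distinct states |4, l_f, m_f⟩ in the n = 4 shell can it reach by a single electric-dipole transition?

E1 requires Δl = ±1, so l_f ∈ {-1, 1}; with 0 ≤ l_f ≤ n_f−1 = 3, the allowed l_f values are {1}.
For l_f = 1: m_f ∈ {m_i−1, m_i, m_i+1} ∩ [−1, 1] = {-1, 0, 1} → 3 states.
Total: 3.

3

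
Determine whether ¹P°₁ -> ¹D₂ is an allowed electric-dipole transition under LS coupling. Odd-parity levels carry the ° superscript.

Initial level: S=0, L=1, J=1, parity odd. Final level: S=0, L=2, J=2, parity even.
Parity must change: odd → even — satisfied.
ΔS = 0: S: 0 → 0 — satisfied.
ΔL = 0, ±1 (not L=0↔0): L: 1 → 2, ΔL = +1 — satisfied.
ΔJ = 0, ±1 (not J=0↔0): J: 1 → 2, ΔJ = +1 — satisfied.
All four E1 rules are satisfied.

allowed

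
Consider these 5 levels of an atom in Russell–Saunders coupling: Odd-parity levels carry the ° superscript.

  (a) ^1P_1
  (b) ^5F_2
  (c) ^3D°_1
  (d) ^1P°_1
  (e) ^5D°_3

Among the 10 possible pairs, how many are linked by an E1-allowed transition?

2

(a)–(b): forbidden (parity, ΔS, ΔL).
(a)–(c): forbidden (ΔS).
(a)–(d): allowed.
(a)–(e): forbidden (ΔS, ΔJ).
(b)–(c): forbidden (ΔS).
(b)–(d): forbidden (ΔS, ΔL).
(b)–(e): allowed.
(c)–(d): forbidden (parity, ΔS).
(c)–(e): forbidden (parity, ΔS, ΔJ).
(d)–(e): forbidden (parity, ΔS, ΔJ).
Allowed pairs: 2 of 10.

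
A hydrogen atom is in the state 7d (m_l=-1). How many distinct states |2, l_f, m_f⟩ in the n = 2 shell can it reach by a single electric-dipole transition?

E1 requires Δl = ±1, so l_f ∈ {1, 3}; with 0 ≤ l_f ≤ n_f−1 = 1, the allowed l_f values are {1}.
For l_f = 1: m_f ∈ {m_i−1, m_i, m_i+1} ∩ [−1, 1] = {-1, 0} → 2 states.
Total: 2.

2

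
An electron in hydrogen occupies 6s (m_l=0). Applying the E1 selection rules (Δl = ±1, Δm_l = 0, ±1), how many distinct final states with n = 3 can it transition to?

3

E1 requires Δl = ±1, so l_f ∈ {-1, 1}; with 0 ≤ l_f ≤ n_f−1 = 2, the allowed l_f values are {1}.
For l_f = 1: m_f ∈ {m_i−1, m_i, m_i+1} ∩ [−1, 1] = {-1, 0, 1} → 3 states.
Total: 3.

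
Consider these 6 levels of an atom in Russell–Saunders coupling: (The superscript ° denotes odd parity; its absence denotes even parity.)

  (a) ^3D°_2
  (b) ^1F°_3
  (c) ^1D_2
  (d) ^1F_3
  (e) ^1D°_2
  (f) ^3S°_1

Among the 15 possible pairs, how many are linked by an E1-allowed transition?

4

(a)–(b): forbidden (parity, ΔS).
(a)–(c): forbidden (ΔS).
(a)–(d): forbidden (ΔS).
(a)–(e): forbidden (parity, ΔS).
(a)–(f): forbidden (parity, ΔL).
(b)–(c): allowed.
(b)–(d): allowed.
(b)–(e): forbidden (parity).
(b)–(f): forbidden (parity, ΔS, ΔL, ΔJ).
(c)–(d): forbidden (parity).
(c)–(e): allowed.
(c)–(f): forbidden (ΔS, ΔL).
(d)–(e): allowed.
(d)–(f): forbidden (ΔS, ΔL, ΔJ).
(e)–(f): forbidden (parity, ΔS, ΔL).
Allowed pairs: 4 of 15.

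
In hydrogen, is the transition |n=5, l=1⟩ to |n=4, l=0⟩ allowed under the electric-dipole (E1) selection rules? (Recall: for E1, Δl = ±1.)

Δl = 0 − 1 = -1; the E1 rule Δl = ±1 is passes.
All E1 selection rules are satisfied.

allowed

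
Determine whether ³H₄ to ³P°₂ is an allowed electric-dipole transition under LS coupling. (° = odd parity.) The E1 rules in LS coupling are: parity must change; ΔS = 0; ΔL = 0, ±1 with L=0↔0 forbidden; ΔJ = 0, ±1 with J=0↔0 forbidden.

forbidden

Parity must change: even → odd — ✓.
ΔS = 0: S: 1 → 1 — ✓.
ΔL = 0, ±1 (not L=0↔0): L: 5 → 1, ΔL = -4 — ✗.
ΔJ = 0, ±1 (not J=0↔0): J: 4 → 2, ΔJ = -2 — ✗.
Rule(s) violated: ΔL, ΔJ.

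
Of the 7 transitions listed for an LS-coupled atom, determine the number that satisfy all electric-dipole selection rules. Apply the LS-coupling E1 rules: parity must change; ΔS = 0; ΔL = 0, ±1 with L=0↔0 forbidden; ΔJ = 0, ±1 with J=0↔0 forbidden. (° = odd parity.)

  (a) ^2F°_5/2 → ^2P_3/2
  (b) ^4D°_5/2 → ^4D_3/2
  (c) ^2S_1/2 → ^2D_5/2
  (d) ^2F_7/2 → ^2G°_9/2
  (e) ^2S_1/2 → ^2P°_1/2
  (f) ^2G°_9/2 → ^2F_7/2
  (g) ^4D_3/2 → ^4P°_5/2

5

(a) forbidden (ΔL fails)
(b) allowed
(c) forbidden (parity, ΔL, ΔJ fail)
(d) allowed
(e) allowed
(f) allowed
(g) allowed
Total allowed: 5 of 7.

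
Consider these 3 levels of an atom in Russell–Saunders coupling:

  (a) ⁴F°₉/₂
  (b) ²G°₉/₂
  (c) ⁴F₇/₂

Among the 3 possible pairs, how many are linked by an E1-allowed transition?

(a)–(b): forbidden (parity, ΔS).
(a)–(c): allowed.
(b)–(c): forbidden (ΔS).
Allowed pairs: 1 of 3.

1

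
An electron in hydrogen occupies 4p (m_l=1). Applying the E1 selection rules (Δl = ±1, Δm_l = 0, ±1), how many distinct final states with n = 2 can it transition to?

E1 requires Δl = ±1, so l_f ∈ {0, 2}; with 0 ≤ l_f ≤ n_f−1 = 1, the allowed l_f values are {0}.
For l_f = 0: m_f ∈ {m_i−1, m_i, m_i+1} ∩ [−0, 0] = {0} → 1 state.
Total: 1.

1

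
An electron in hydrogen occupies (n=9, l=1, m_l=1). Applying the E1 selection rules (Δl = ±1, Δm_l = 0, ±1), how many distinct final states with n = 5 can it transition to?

4

E1 requires Δl = ±1, so l_f ∈ {0, 2}; with 0 ≤ l_f ≤ n_f−1 = 4, the allowed l_f values are {0, 2}.
For l_f = 0: m_f ∈ {m_i−1, m_i, m_i+1} ∩ [−0, 0] = {0} → 1 state.
For l_f = 2: m_f ∈ {m_i−1, m_i, m_i+1} ∩ [−2, 2] = {0, 1, 2} → 3 states.
Total: 4.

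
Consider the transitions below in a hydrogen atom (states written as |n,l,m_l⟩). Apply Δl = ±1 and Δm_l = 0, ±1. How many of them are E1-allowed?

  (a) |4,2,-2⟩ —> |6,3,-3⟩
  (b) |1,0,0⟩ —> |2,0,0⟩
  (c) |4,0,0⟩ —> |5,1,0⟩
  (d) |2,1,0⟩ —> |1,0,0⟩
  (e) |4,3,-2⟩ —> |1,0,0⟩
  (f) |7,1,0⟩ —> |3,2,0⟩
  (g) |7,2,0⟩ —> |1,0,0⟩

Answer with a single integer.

(a) allowed
(b) forbidden — Δl = +0 (E1 requires Δl = ±1)
(c) allowed
(d) allowed
(e) forbidden — Δl = -3 (E1 requires Δl = ±1); Δm_l = +2 (E1 requires Δm_l = 0, ±1)
(f) allowed
(g) forbidden — Δl = -2 (E1 requires Δl = ±1)
Total allowed: 4 of 7.

4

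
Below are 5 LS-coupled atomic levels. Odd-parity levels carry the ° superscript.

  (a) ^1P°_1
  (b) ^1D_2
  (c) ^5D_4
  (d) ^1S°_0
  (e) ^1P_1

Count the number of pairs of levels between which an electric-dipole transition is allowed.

3

(a)–(b): allowed.
(a)–(c): forbidden (ΔS, ΔJ).
(a)–(d): forbidden (parity).
(a)–(e): allowed.
(b)–(c): forbidden (parity, ΔS, ΔJ).
(b)–(d): forbidden (ΔL, ΔJ).
(b)–(e): forbidden (parity).
(c)–(d): forbidden (ΔS, ΔL, ΔJ).
(c)–(e): forbidden (parity, ΔS, ΔJ).
(d)–(e): allowed.
Allowed pairs: 3 of 10.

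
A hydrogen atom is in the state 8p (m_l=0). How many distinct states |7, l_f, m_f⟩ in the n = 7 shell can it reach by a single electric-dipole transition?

E1 requires Δl = ±1, so l_f ∈ {0, 2}; with 0 ≤ l_f ≤ n_f−1 = 6, the allowed l_f values are {0, 2}.
For l_f = 0: m_f ∈ {m_i−1, m_i, m_i+1} ∩ [−0, 0] = {0} → 1 state.
For l_f = 2: m_f ∈ {m_i−1, m_i, m_i+1} ∩ [−2, 2] = {-1, 0, 1} → 3 states.
Total: 4.

4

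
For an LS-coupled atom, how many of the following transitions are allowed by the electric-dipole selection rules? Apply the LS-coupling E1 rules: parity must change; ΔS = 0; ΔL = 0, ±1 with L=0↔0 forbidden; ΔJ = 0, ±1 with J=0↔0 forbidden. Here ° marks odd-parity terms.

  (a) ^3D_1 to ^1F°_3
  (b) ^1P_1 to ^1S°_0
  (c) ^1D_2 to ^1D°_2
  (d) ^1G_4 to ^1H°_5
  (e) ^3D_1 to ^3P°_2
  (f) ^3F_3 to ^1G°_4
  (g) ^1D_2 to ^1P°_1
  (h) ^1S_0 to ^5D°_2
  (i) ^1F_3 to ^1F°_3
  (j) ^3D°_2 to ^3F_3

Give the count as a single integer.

(a) forbidden (ΔS, ΔJ fail)
(b) allowed
(c) allowed
(d) allowed
(e) allowed
(f) forbidden (ΔS fails)
(g) allowed
(h) forbidden (ΔS, ΔL, ΔJ fail)
(i) allowed
(j) allowed
Total allowed: 7 of 10.

7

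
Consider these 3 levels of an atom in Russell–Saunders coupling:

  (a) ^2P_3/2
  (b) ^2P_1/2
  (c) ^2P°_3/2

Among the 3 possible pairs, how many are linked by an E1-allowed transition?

2

(a)–(b): forbidden (parity).
(a)–(c): allowed.
(b)–(c): allowed.
Allowed pairs: 2 of 3.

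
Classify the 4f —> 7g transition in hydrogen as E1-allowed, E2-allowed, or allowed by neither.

Δl = 4 − 3 = +1; l_i + l_f = 7.
E1 (Δl = ±1): satisfied.
E2 (Δl = 0,±2, l_i+l_f ≥ 2): not satisfied.

E1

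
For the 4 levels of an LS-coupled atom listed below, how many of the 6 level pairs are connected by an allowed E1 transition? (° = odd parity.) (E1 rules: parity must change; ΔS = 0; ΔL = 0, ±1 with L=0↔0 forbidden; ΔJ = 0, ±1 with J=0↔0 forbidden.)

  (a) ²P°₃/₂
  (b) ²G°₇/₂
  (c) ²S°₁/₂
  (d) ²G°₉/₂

0

(a)–(b): forbidden (parity, ΔL, ΔJ).
(a)–(c): forbidden (parity).
(a)–(d): forbidden (parity, ΔL, ΔJ).
(b)–(c): forbidden (parity, ΔL, ΔJ).
(b)–(d): forbidden (parity).
(c)–(d): forbidden (parity, ΔL, ΔJ).
Allowed pairs: 0 of 6.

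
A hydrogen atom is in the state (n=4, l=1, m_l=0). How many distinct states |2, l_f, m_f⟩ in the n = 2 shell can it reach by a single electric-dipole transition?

1

E1 requires Δl = ±1, so l_f ∈ {0, 2}; with 0 ≤ l_f ≤ n_f−1 = 1, the allowed l_f values are {0}.
For l_f = 0: m_f ∈ {m_i−1, m_i, m_i+1} ∩ [−0, 0] = {0} → 1 state.
Total: 1.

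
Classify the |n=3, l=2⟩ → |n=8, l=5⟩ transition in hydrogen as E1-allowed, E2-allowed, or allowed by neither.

neither

Δl = 5 − 2 = +3; l_i + l_f = 7.
E1 (Δl = ±1): not satisfied.
E2 (Δl = 0,±2, l_i+l_f ≥ 2): not satisfied.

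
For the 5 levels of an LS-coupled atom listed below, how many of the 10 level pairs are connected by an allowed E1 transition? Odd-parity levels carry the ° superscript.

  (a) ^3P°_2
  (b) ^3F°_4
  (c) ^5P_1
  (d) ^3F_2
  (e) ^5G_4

(a)–(b): forbidden (parity, ΔL, ΔJ).
(a)–(c): forbidden (ΔS).
(a)–(d): forbidden (ΔL).
(a)–(e): forbidden (ΔS, ΔL, ΔJ).
(b)–(c): forbidden (ΔS, ΔL, ΔJ).
(b)–(d): forbidden (ΔJ).
(b)–(e): forbidden (ΔS).
(c)–(d): forbidden (parity, ΔS, ΔL).
(c)–(e): forbidden (parity, ΔL, ΔJ).
(d)–(e): forbidden (parity, ΔS, ΔJ).
Allowed pairs: 0 of 10.

0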